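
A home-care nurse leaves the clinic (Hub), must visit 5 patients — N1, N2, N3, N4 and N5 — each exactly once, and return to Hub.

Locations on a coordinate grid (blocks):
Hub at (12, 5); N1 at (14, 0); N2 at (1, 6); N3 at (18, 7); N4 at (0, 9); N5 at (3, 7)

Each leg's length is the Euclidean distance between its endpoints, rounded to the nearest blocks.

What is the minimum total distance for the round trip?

Minimum total distance: 44 blocks.

With 5 stops there are 5!/2 = 60 distinct round trips (a route and its reverse cost the same).
Hub→N1→N2→N3→N4→N5→Hub: 5+14+17+18+4+9 = 67
Hub→N1→N2→N3→N5→N4→Hub: 5+14+17+15+4+13 = 68
Hub→N1→N2→N4→N3→N5→Hub: 5+14+3+18+15+9 = 64
Hub→N1→N2→N4→N5→N3→Hub: 5+14+3+4+15+6 = 47
Hub→N1→N2→N5→N3→N4→Hub: 5+14+2+15+18+13 = 67
Hub→N1→N2→N5→N4→N3→Hub: 5+14+2+4+18+6 = 49
Hub→N1→N3→N2→N4→N5→Hub: 5+8+17+3+4+9 = 46
Hub→N1→N3→N2→N5→N4→Hub: 5+8+17+2+4+13 = 49
Hub→N1→N3→N4→N2→N5→Hub: 5+8+18+3+2+9 = 45
Hub→N1→N3→N4→N5→N2→Hub: 5+8+18+4+2+11 = 48
Hub→N1→N3→N5→N2→N4→Hub: 5+8+15+2+3+13 = 46
Hub→N1→N3→N5→N4→N2→Hub: 5+8+15+4+3+11 = 46
Hub→N1→N4→N2→N3→N5→Hub: 5+17+3+17+15+9 = 66
Hub→N1→N4→N2→N5→N3→Hub: 5+17+3+2+15+6 = 48
… (46 more)
Hub→N3→N1→N2→N4→N5→Hub: 6+8+14+3+4+9 = 44  ← best
The minimum is 44.
One optimal route: Hub → N3 → N1 → N2 → N4 → N5 → Hub (or its reverse).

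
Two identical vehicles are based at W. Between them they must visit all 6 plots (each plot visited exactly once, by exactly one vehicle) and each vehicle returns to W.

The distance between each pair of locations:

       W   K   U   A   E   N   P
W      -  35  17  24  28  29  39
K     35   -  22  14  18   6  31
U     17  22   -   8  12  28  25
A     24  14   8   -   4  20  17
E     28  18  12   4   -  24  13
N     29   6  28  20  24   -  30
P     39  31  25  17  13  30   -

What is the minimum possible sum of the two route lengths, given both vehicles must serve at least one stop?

Try each way of splitting the stops between the two vehicles (each non-empty) and, for each split, find the best tour for each vehicle:
  {K} + {U, A, E, N, P}: 70 + 101 = 171
  {U} + {K, A, E, N, P}: 34 + 105 = 139
  {K, U} + {A, E, N, P}: 74 + 100 = 174
  {A} + {K, U, E, N, P}: 48 + 108 = 156
  {K, A} + {U, E, N, P}: 73 + 101 = 174
  {U, A} + {K, E, N, P}: 49 + 105 = 154
  … (31 splits in total)
Best: vehicle 1 W → U → W = 34; vehicle 2 W → N → K → A → E → P → W = 105; combined 139.

139 — the smallest possible combined total.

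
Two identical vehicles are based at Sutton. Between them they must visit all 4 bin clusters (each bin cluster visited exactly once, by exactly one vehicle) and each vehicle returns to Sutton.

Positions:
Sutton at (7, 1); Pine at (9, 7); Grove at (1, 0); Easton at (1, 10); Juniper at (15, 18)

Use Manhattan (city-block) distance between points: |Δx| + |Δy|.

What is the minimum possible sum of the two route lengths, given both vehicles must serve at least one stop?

Minimum combined distance: 76.

There are 2^3 − 1 = 7 ways to divide the 4 stops into two non-empty groups. For each, the best each vehicle can do is its own shortest tour through its group:
  {Pine} + {Grove, Easton, Juniper}: 16 + 64 = 80
  {Grove} + {Pine, Easton, Juniper}: 14 + 62 = 76
  {Pine, Grove} + {Easton, Juniper}: 30 + 62 = 92
  {Easton} + {Pine, Grove, Juniper}: 30 + 64 = 94
  {Pine, Easton} + {Grove, Juniper}: 34 + 64 = 98
  {Grove, Easton} + {Pine, Juniper}: 32 + 50 = 82
  … (7 splits in total)
Best: vehicle 1 Sutton → Grove → Sutton = 14; vehicle 2 Sutton → Pine → Juniper → Easton → Sutton = 62; combined 76.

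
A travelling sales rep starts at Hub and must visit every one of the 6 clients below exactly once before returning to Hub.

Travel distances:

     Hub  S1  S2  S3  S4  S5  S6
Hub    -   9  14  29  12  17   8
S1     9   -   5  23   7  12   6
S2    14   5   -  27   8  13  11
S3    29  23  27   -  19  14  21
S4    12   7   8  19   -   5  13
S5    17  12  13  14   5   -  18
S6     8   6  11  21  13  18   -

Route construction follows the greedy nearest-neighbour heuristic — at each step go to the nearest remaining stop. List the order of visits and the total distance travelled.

From Hub: distances to unvisited — S6=8, S1=9, S4=12, S2=14, S5=17, S3=29. Nearest is S6 (8).
From S6: distances to unvisited — S1=6, S2=11, S4=13, S5=18, S3=21. Nearest is S1 (6).
From S1: distances to unvisited — S2=5, S4=7, S5=12, S3=23. Nearest is S2 (5).
From S2: distances to unvisited — S4=8, S5=13, S3=27. Nearest is S4 (8).
From S4: distances to unvisited — S5=5, S3=19. Nearest is S5 (5).
From S5: distances to unvisited — S3=14. Nearest is S3 (14).
Return S3→Hub: 29.
Total = 8 + 6 + 5 + 8 + 5 + 14 + 29 = 75.

Nearest-neighbour total = 75; route Hub → S6 → S1 → S2 → S4 → S5 → S3 → Hub.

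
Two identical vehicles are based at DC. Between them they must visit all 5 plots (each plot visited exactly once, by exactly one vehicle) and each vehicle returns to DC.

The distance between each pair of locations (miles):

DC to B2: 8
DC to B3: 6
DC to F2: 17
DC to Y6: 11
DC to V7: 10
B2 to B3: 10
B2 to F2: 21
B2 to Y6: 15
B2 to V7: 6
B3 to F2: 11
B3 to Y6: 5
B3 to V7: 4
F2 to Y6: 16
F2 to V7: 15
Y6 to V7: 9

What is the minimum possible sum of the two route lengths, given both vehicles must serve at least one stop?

Minimum combined distance: 68 miles.

Try each way of splitting the stops between the two vehicles (each non-empty) and, for each split, find the best tour for each vehicle:
  {B2} + {B3, F2, Y6, V7}: 16 + 52 = 68
  {B3} + {B2, F2, Y6, V7}: 12 + 56 = 68
  {B2, B3} + {F2, Y6, V7}: 24 + 52 = 76
  {F2} + {B2, B3, Y6, V7}: 34 + 34 = 68
  {B2, F2} + {B3, Y6, V7}: 46 + 30 = 76
  {B3, F2} + {B2, Y6, V7}: 34 + 34 = 68
  … (15 splits in total)
Best: vehicle 1 DC → B2 → DC = 16; vehicle 2 DC → B3 → F2 → Y6 → V7 → DC = 52; combined 68.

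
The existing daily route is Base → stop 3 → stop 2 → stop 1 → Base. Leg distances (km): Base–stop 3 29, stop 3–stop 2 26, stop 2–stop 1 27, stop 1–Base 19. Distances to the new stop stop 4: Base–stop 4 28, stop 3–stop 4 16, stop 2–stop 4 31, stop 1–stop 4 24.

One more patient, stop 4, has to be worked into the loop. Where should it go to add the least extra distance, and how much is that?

Insertion cost between consecutive stops i–j is d(i,stop 4) + d(stop 4,j) − d(i,j):
  between Base and stop 3: 28 + 16 − 29 = 15
  between stop 3 and stop 2: 16 + 31 − 26 = 21
  between stop 2 and stop 1: 31 + 24 − 27 = 28
  between stop 1 and Base: 24 + 28 − 19 = 33
Cheapest insertion is between Base and stop 3, adding 15.
New total = 101 + 15 = 116.

Adding 15 km by placing stop 4 on the Base–stop 3 leg.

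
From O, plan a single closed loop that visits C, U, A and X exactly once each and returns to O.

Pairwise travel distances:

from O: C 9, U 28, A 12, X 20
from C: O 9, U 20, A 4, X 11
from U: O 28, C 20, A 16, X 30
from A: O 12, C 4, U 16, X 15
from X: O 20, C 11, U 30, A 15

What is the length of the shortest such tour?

There are 12 distinct closed tours to check (reversals are equivalent).
O - C - U - A - X - O: 9+20+16+15+20 = 80
O - C - U - X - A - O: 9+20+30+15+12 = 86
O - C - A - U - X - O: 9+4+16+30+20 = 79
O - C - A - X - U - O: 9+4+15+30+28 = 86
O - C - X - U - A - O: 9+11+30+16+12 = 78
O - C - X - A - U - O: 9+11+15+16+28 = 79
O - U - C - A - X - O: 28+20+4+15+20 = 87
O - U - C - X - A - O: 28+20+11+15+12 = 86
O - U - A - C - X - O: 28+16+4+11+20 = 79
O - U - X - C - A - O: 28+30+11+4+12 = 85
O - A - C - U - X - O: 12+4+20+30+20 = 86
O - A - U - C - X - O: 12+16+20+11+20 = 79
The minimum is 78.
One optimal route: O → C → X → U → A → O (or its reverse).

Shortest round trip = 78.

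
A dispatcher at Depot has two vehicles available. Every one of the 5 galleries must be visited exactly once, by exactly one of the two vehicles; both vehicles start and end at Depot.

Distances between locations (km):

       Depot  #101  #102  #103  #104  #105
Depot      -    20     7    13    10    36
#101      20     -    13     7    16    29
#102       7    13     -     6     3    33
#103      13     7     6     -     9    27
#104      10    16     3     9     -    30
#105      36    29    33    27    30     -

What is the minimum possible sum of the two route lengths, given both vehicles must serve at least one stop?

103 km — the smallest possible combined total.

There are 2^4 − 1 = 15 ways to divide the 5 stops into two non-empty groups. For each, the best each vehicle can do is its own shortest tour through its group:
  {#101} + {#102, #103, #104, #105}: 40 + 80 = 120
  {#102} + {#101, #103, #104, #105}: 14 + 89 = 103
  {#101, #102} + {#103, #104, #105}: 40 + 80 = 120
  {#103} + {#101, #102, #104, #105}: 26 + 89 = 115
  {#101, #103} + {#102, #104, #105}: 40 + 76 = 116
  {#102, #103} + {#101, #104, #105}: 26 + 89 = 115
  … (15 splits in total)
Best: vehicle 1 Depot → #102 → Depot = 14; vehicle 2 Depot → #103 → #101 → #105 → #104 → Depot = 89; combined 103.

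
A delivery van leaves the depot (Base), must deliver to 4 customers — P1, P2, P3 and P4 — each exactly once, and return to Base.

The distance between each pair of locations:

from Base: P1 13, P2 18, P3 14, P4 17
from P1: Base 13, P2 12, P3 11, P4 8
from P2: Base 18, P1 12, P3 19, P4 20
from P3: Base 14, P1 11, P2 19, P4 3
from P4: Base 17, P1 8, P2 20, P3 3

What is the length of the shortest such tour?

There are 12 distinct closed tours to check (reversals are equivalent).
Base → P1 → P2 → P3 → P4 → Base: 13+12+19+3+17 = 64
Base → P1 → P2 → P4 → P3 → Base: 13+12+20+3+14 = 62
Base → P1 → P3 → P2 → P4 → Base: 13+11+19+20+17 = 80
Base → P1 → P3 → P4 → P2 → Base: 13+11+3+20+18 = 65
Base → P1 → P4 → P2 → P3 → Base: 13+8+20+19+14 = 74
Base → P1 → P4 → P3 → P2 → Base: 13+8+3+19+18 = 61
Base → P2 → P1 → P3 → P4 → Base: 18+12+11+3+17 = 61
Base → P2 → P1 → P4 → P3 → Base: 18+12+8+3+14 = 55
Base → P2 → P3 → P1 → P4 → Base: 18+19+11+8+17 = 73
Base → P2 → P4 → P1 → P3 → Base: 18+20+8+11+14 = 71
Base → P3 → P1 → P2 → P4 → Base: 14+11+12+20+17 = 74
Base → P3 → P2 → P1 → P4 → Base: 14+19+12+8+17 = 70
The minimum is 55.
One optimal route: Base → P2 → P1 → P4 → P3 → Base (or its reverse).

Minimum total distance: 55.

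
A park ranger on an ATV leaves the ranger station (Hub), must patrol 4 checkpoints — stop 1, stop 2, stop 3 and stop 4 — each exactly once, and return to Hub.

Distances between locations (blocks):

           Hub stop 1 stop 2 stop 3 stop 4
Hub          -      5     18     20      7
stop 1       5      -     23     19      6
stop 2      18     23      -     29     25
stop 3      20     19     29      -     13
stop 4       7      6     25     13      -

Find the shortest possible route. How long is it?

71 blocks — the shortest possible round trip.

There are 12 distinct closed tours to check (reversals are equivalent).
Hub→stop 1→stop 2→stop 3→stop 4→Hub: 5+23+29+13+7 = 77
Hub→stop 1→stop 2→stop 4→stop 3→Hub: 5+23+25+13+20 = 86
Hub→stop 1→stop 3→stop 2→stop 4→Hub: 5+19+29+25+7 = 85
Hub→stop 1→stop 3→stop 4→stop 2→Hub: 5+19+13+25+18 = 80
Hub→stop 1→stop 4→stop 2→stop 3→Hub: 5+6+25+29+20 = 85
Hub→stop 1→stop 4→stop 3→stop 2→Hub: 5+6+13+29+18 = 71
Hub→stop 2→stop 1→stop 3→stop 4→Hub: 18+23+19+13+7 = 80
Hub→stop 2→stop 1→stop 4→stop 3→Hub: 18+23+6+13+20 = 80
Hub→stop 2→stop 3→stop 1→stop 4→Hub: 18+29+19+6+7 = 79
Hub→stop 2→stop 4→stop 1→stop 3→Hub: 18+25+6+19+20 = 88
Hub→stop 3→stop 1→stop 2→stop 4→Hub: 20+19+23+25+7 = 94
Hub→stop 3→stop 2→stop 1→stop 4→Hub: 20+29+23+6+7 = 85
The minimum is 71.
One optimal route: Hub → stop 1 → stop 4 → stop 3 → stop 2 → Hub (or its reverse).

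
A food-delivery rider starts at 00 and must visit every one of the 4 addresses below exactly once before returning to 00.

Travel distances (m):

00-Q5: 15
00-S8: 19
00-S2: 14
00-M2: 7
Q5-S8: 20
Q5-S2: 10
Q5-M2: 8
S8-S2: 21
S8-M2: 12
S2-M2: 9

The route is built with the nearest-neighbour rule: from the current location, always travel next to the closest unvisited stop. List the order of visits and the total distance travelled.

At 00 the remaining stops are M2 7, S2 14, Q5 15, S8 19; go to M2.
At M2 the remaining stops are Q5 8, S2 9, S8 12; go to Q5.
At Q5 the remaining stops are S2 10, S8 20; go to S2.
At S2 the remaining stops are S8 21; go to S8.
Return S8→00: 19.
Total = 7 + 8 + 10 + 21 + 19 = 65.

65 m along 00 → M2 → Q5 → S2 → S8 → 00.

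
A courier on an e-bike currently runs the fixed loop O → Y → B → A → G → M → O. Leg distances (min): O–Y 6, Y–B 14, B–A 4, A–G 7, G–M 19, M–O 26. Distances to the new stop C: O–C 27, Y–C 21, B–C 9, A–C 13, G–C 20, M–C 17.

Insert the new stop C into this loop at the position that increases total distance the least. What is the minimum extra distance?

Insertion cost between consecutive stops i–j is d(i,C) + d(C,j) − d(i,j):
  between O and Y: 27 + 21 − 6 = 42
  between Y and B: 21 + 9 − 14 = 16
  between B and A: 9 + 13 − 4 = 18
  between A and G: 13 + 20 − 7 = 26
  between G and M: 20 + 17 − 19 = 18
  between M and O: 17 + 27 − 26 = 18
Cheapest insertion is between Y and B, adding 16.
New total = 76 + 16 = 92.

Adding 16 min by placing C on the Y–B leg.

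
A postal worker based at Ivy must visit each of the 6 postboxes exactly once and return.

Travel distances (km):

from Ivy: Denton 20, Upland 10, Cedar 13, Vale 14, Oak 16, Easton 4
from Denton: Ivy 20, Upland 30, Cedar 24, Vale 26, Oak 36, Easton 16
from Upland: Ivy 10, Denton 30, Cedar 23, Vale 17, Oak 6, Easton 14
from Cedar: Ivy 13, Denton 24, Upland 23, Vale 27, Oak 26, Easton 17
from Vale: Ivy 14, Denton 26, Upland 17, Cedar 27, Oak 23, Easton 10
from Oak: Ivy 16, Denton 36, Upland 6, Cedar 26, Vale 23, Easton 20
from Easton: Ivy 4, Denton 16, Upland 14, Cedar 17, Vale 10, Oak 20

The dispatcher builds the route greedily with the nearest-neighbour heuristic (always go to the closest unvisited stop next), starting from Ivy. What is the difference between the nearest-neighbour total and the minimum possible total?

From Ivy: Easton=4, Upland=10, Cedar=13, Vale=14, Oak=16, Denton=20 → choose Easton (4).
From Easton: Vale=10, Upland=14, Denton=16, Cedar=17, Oak=20 → choose Vale (10).
From Vale: Upland=17, Oak=23, Denton=26, Cedar=27 → choose Upland (17).
From Upland: Oak=6, Cedar=23, Denton=30 → choose Oak (6).
From Oak: Cedar=26, Denton=36 → choose Cedar (26).
From Cedar: Denton=24 → choose Denton (24).
NN route Ivy → Easton → Vale → Upland → Oak → Cedar → Denton → Ivy costs 107.
Optimal: Ivy → Upland → Oak → Vale → Easton → Denton → Cedar → Ivy costs 102 (by enumerating all 360 distinct tours).
Excess = 107 − 102 = 5.

The nearest-neighbour route is 5 km longer than optimal.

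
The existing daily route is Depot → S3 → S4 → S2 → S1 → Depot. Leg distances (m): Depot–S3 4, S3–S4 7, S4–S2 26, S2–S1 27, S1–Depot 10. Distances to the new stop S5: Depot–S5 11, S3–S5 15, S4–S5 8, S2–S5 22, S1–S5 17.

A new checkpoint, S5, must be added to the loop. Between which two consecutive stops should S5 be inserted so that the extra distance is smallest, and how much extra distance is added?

Insertion cost between consecutive stops i–j is d(i,S5) + d(S5,j) − d(i,j):
  between Depot and S3: 11 + 15 − 4 = 22
  between S3 and S4: 15 + 8 − 7 = 16
  between S4 and S2: 8 + 22 − 26 = 4
  between S2 and S1: 22 + 17 − 27 = 12
  between S1 and Depot: 17 + 11 − 10 = 18
Cheapest insertion is between S4 and S2, adding 4.
New total = 74 + 4 = 78.

Minimum extra distance: 4 m, inserting S5 between S4 and S2.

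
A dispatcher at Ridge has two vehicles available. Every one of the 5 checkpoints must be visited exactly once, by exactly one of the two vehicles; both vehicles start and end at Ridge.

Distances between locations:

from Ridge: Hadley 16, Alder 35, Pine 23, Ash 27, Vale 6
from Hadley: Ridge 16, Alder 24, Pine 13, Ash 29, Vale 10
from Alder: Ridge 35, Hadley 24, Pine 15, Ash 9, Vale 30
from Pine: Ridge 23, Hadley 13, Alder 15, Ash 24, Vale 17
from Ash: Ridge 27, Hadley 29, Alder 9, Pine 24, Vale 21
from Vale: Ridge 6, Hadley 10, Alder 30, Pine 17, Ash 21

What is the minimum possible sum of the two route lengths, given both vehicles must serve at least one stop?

92 — the smallest possible combined total.

Check every non-empty split of the stops between the two vehicles; for each half take its own optimal tour:
  {Hadley} + {Alder, Pine, Ash, Vale}: 32 + 74 = 106
  {Alder} + {Hadley, Pine, Ash, Vale}: 70 + 80 = 150
  {Hadley, Alder} + {Pine, Ash, Vale}: 75 + 74 = 149
  {Pine} + {Hadley, Alder, Ash, Vale}: 46 + 76 = 122
  {Hadley, Pine} + {Alder, Ash, Vale}: 52 + 71 = 123
  {Alder, Pine} + {Hadley, Ash, Vale}: 73 + 72 = 145
  … (15 splits in total)
  {Hadley, Alder, Pine, Ash} + {Vale}: 80 + 12 = 92  ← best
Best: vehicle 1 Ridge → Hadley → Pine → Alder → Ash → Ridge = 80; vehicle 2 Ridge → Vale → Ridge = 12; combined 92.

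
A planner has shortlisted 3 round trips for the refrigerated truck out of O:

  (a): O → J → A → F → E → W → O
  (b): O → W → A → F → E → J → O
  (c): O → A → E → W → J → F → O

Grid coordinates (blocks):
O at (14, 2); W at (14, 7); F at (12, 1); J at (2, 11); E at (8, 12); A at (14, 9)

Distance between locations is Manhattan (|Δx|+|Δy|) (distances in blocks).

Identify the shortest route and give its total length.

Shortest is (b), total 60 blocks.

(a): 21 + 14 + 10 + 15 + 11 + 5 = 76
(b): 5 + 2 + 10 + 15 + 7 + 21 = 60
(c): 7 + 9 + 11 + 16 + 20 + 3 = 66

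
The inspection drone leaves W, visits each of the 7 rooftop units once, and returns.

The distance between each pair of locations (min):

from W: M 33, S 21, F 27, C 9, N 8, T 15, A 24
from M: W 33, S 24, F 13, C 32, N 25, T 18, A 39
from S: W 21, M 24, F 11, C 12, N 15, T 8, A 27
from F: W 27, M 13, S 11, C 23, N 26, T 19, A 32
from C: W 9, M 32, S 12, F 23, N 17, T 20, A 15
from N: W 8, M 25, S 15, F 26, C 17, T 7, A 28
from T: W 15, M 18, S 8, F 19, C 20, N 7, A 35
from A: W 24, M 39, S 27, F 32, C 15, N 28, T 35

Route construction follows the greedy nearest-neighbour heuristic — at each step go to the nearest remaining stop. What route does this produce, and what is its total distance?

W → [N:8 / C:9 / T:15 / S:21 / A:24 / F:27 / M:33] → N (8)
N → [T:7 / S:15 / C:17 / M:25 / F:26 / A:28] → T (7)
T → [S:8 / M:18 / F:19 / C:20 / A:35] → S (8)
S → [F:11 / C:12 / M:24 / A:27] → F (11)
F → [M:13 / C:23 / A:32] → M (13)
M → [C:32 / A:39] → C (32)
C → [A:15] → A (15)
Return A→W: 24.
Total = 8 + 7 + 8 + 11 + 13 + 32 + 15 + 24 = 118.

Total distance 118 min via the nearest-neighbour route W → N → T → S → F → M → C → A → W.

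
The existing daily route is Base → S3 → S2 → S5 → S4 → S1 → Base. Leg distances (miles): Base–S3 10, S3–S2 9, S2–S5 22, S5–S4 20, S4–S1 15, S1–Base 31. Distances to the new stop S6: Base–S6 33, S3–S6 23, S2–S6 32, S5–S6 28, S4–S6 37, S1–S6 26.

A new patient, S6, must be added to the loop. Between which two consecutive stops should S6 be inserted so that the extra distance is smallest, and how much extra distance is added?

Insertion cost between consecutive stops i–j is d(i,S6) + d(S6,j) − d(i,j):
  between Base and S3: 33 + 23 − 10 = 46
  between S3 and S2: 23 + 32 − 9 = 46
  between S2 and S5: 32 + 28 − 22 = 38
  between S5 and S4: 28 + 37 − 20 = 45
  between S4 and S1: 37 + 26 − 15 = 48
  between S1 and Base: 26 + 33 − 31 = 28
Cheapest insertion is between S1 and Base, adding 28.
New total = 107 + 28 = 135.

+28 miles — insert S6 between S1 and Base.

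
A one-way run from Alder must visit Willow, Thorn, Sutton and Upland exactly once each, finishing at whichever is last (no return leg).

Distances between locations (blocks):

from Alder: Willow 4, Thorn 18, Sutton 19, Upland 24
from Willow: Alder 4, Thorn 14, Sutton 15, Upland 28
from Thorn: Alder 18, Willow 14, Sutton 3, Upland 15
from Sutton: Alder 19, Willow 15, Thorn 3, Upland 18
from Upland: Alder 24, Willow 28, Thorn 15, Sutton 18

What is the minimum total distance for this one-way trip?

37 blocks — the minimum one-way total.

There are 4! = 24 possible orderings.
Alder → Willow → Thorn → Sutton → Upland: 4+14+3+18 = 39
Alder → Willow → Thorn → Upland → Sutton: 4+14+15+18 = 51
Alder → Willow → Sutton → Thorn → Upland: 4+15+3+15 = 37
Alder → Willow → Sutton → Upland → Thorn: 4+15+18+15 = 52
Alder → Willow → Upland → Thorn → Sutton: 4+28+15+3 = 50
Alder → Willow → Upland → Sutton → Thorn: 4+28+18+3 = 53
Alder → Thorn → Willow → Sutton → Upland: 18+14+15+18 = 65
Alder → Thorn → Willow → Upland → Sutton: 18+14+28+18 = 78
Alder → Thorn → Sutton → Willow → Upland: 18+3+15+28 = 64
Alder → Thorn → Sutton → Upland → Willow: 18+3+18+28 = 67
Alder → Thorn → Upland → Willow → Sutton: 18+15+28+15 = 76
Alder → Thorn → Upland → Sutton → Willow: 18+15+18+15 = 66
Alder → Sutton → Willow → Thorn → Upland: 19+15+14+15 = 63
Alder → Sutton → Willow → Upland → Thorn: 19+15+28+15 = 77
… (10 more)
The minimum is 37.
One shortest path: Alder → Willow → Sutton → Thorn → Upland.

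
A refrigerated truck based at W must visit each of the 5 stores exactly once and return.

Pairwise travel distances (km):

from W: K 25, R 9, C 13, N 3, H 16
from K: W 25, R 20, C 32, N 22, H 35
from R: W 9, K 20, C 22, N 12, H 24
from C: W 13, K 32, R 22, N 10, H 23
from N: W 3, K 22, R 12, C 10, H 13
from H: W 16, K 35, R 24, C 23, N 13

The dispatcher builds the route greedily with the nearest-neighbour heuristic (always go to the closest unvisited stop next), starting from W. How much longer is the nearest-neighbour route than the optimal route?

The nearest-neighbour route is 6 km longer than optimal.

From W: N=3, R=9, C=13, H=16, K=25 → choose N (3).
From N: C=10, R=12, H=13, K=22 → choose C (10).
From C: R=22, H=23, K=32 → choose R (22).
From R: K=20, H=24 → choose K (20).
From K: H=35 → choose H (35).
NN route W → N → C → R → K → H → W costs 106.
Optimal: W → R → K → C → N → H → W costs 100 (by enumerating all 60 distinct tours).
Excess = 106 − 100 = 6.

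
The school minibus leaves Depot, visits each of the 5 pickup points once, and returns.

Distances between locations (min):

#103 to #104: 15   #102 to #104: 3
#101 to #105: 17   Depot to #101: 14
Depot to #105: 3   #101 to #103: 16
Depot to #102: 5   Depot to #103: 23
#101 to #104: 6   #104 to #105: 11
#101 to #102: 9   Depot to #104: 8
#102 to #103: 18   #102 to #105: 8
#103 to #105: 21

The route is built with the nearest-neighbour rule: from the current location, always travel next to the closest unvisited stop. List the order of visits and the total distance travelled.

59 min along Depot → #105 → #102 → #104 → #101 → #103 → Depot.

From Depot: distances to unvisited — #105=3, #102=5, #104=8, #101=14, #103=23. Nearest is #105 (3).
From #105: distances to unvisited — #102=8, #104=11, #101=17, #103=21. Nearest is #102 (8).
From #102: distances to unvisited — #104=3, #101=9, #103=18. Nearest is #104 (3).
From #104: distances to unvisited — #101=6, #103=15. Nearest is #101 (6).
From #101: distances to unvisited — #103=16. Nearest is #103 (16).
Return #103→Depot: 23.
Total = 3 + 8 + 3 + 6 + 16 + 23 = 59.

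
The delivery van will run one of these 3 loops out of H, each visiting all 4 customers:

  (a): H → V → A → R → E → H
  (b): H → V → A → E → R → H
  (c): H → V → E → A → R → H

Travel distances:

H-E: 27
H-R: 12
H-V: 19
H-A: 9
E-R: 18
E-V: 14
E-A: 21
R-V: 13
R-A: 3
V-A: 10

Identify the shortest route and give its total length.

69 — (c) is the shortest.

(a): 19 + 10 + 3 + 18 + 27 = 77
(b): 19 + 10 + 21 + 18 + 12 = 80
(c): 19 + 14 + 21 + 3 + 12 = 69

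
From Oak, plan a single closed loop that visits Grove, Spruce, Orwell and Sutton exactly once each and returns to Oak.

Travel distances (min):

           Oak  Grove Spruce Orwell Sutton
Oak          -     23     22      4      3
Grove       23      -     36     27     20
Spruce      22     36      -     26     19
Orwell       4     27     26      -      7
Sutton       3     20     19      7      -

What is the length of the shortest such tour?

Oak→Grove→Spruce→Orwell→Sutton→Oak: 23+36+26+7+3 = 95
Oak→Grove→Spruce→Sutton→Orwell→Oak: 23+36+19+7+4 = 89
Oak→Grove→Orwell→Spruce→Sutton→Oak: 23+27+26+19+3 = 98
Oak→Grove→Orwell→Sutton→Spruce→Oak: 23+27+7+19+22 = 98
Oak→Grove→Sutton→Spruce→Orwell→Oak: 23+20+19+26+4 = 92
Oak→Grove→Sutton→Orwell→Spruce→Oak: 23+20+7+26+22 = 98
Oak→Spruce→Grove→Orwell→Sutton→Oak: 22+36+27+7+3 = 95
Oak→Spruce→Grove→Sutton→Orwell→Oak: 22+36+20+7+4 = 89
Oak→Spruce→Orwell→Grove→Sutton→Oak: 22+26+27+20+3 = 98
Oak→Spruce→Sutton→Grove→Orwell→Oak: 22+19+20+27+4 = 92
Oak→Orwell→Grove→Spruce→Sutton→Oak: 4+27+36+19+3 = 89
Oak→Orwell→Spruce→Grove→Sutton→Oak: 4+26+36+20+3 = 89
The minimum is 89.
One optimal route: Oak → Grove → Spruce → Sutton → Orwell → Oak (or its reverse).

89 min — the shortest possible round trip.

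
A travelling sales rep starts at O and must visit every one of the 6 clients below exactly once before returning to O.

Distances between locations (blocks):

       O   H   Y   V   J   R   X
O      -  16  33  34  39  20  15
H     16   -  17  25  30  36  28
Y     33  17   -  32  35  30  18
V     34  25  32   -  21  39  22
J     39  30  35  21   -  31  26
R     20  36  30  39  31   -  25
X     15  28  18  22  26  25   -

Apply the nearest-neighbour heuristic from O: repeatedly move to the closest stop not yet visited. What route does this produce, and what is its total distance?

O → [X:15 / H:16 / R:20 / Y:33 / V:34 / J:39] → X (15)
X → [Y:18 / V:22 / R:25 / J:26 / H:28] → Y (18)
Y → [H:17 / R:30 / V:32 / J:35] → H (17)
H → [V:25 / J:30 / R:36] → V (25)
V → [J:21 / R:39] → J (21)
J → [R:31] → R (31)
Return R→O: 20.
Total = 15 + 18 + 17 + 25 + 21 + 31 + 20 = 147.

Total distance 147 blocks via the nearest-neighbour route O → X → Y → H → V → J → R → O.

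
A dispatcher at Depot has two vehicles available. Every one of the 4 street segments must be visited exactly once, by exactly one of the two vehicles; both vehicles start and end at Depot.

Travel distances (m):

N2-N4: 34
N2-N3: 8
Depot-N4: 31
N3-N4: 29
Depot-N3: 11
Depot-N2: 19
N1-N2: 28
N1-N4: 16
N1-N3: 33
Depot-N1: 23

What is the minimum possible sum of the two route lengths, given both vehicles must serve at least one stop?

Minimum combined distance: 108 m.

There are 2^3 − 1 = 7 ways to divide the 4 stops into two non-empty groups. For each, the best each vehicle can do is its own shortest tour through its group:
  {N1} + {N2, N3, N4}: 46 + 84 = 130
  {N2} + {N1, N3, N4}: 38 + 79 = 117
  {N1, N2} + {N3, N4}: 70 + 71 = 141
  {N3} + {N1, N2, N4}: 22 + 92 = 114
  {N1, N3} + {N2, N4}: 67 + 84 = 151
  {N2, N3} + {N1, N4}: 38 + 70 = 108
  … (7 splits in total)
Best: vehicle 1 Depot → N2 → N3 → Depot = 38; vehicle 2 Depot → N1 → N4 → Depot = 70; combined 108.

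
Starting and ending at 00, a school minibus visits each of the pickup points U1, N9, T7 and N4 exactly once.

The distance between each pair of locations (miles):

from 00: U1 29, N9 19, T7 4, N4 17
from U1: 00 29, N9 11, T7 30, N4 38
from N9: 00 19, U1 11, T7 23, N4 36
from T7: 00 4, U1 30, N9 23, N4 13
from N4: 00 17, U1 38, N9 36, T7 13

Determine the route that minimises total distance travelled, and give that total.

There are 12 distinct closed tours to check (reversals are equivalent).
00 → U1 → N9 → T7 → N4 → 00: 29+11+23+13+17 = 93
00 → U1 → N9 → N4 → T7 → 00: 29+11+36+13+4 = 93
00 → U1 → T7 → N9 → N4 → 00: 29+30+23+36+17 = 135
00 → U1 → T7 → N4 → N9 → 00: 29+30+13+36+19 = 127
00 → U1 → N4 → N9 → T7 → 00: 29+38+36+23+4 = 130
00 → U1 → N4 → T7 → N9 → 00: 29+38+13+23+19 = 122
00 → N9 → U1 → T7 → N4 → 00: 19+11+30+13+17 = 90
00 → N9 → U1 → N4 → T7 → 00: 19+11+38+13+4 = 85
00 → N9 → T7 → U1 → N4 → 00: 19+23+30+38+17 = 127
00 → N9 → N4 → U1 → T7 → 00: 19+36+38+30+4 = 127
00 → T7 → U1 → N9 → N4 → 00: 4+30+11+36+17 = 98
00 → T7 → N9 → U1 → N4 → 00: 4+23+11+38+17 = 93
The minimum is 85.
One optimal route: 00 → N9 → U1 → N4 → T7 → 00 (or its reverse).

Shortest round trip = 85 miles.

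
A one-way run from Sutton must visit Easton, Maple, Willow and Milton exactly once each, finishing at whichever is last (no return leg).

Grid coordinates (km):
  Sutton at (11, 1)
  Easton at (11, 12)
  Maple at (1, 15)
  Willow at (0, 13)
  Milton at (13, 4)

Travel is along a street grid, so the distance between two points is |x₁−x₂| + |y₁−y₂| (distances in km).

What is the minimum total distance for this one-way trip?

30 km — the minimum one-way total.

There are 4! = 24 possible orderings.
Sutton - Easton - Maple - Willow - Milton: 11+13+3+22 = 49
Sutton - Easton - Maple - Milton - Willow: 11+13+23+22 = 69
Sutton - Easton - Willow - Maple - Milton: 11+12+3+23 = 49
Sutton - Easton - Willow - Milton - Maple: 11+12+22+23 = 68
Sutton - Easton - Milton - Maple - Willow: 11+10+23+3 = 47
Sutton - Easton - Milton - Willow - Maple: 11+10+22+3 = 46
Sutton - Maple - Easton - Willow - Milton: 24+13+12+22 = 71
Sutton - Maple - Easton - Milton - Willow: 24+13+10+22 = 69
Sutton - Maple - Willow - Easton - Milton: 24+3+12+10 = 49
Sutton - Maple - Willow - Milton - Easton: 24+3+22+10 = 59
Sutton - Maple - Milton - Easton - Willow: 24+23+10+12 = 69
Sutton - Maple - Milton - Willow - Easton: 24+23+22+12 = 81
Sutton - Willow - Easton - Maple - Milton: 23+12+13+23 = 71
Sutton - Willow - Easton - Milton - Maple: 23+12+10+23 = 68
… (10 more)
Sutton - Milton - Easton - Willow - Maple: 5+10+12+3 = 30  ← best
The minimum is 30.
One shortest path: Sutton → Milton → Easton → Willow → Maple.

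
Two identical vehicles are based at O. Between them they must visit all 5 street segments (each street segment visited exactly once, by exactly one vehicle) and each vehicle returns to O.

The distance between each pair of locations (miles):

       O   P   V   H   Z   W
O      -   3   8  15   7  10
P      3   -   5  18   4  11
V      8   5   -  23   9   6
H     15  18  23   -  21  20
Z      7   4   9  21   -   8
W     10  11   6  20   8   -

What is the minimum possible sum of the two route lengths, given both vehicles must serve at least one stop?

Try each way of splitting the stops between the two vehicles (each non-empty) and, for each split, find the best tour for each vehicle:
  {P} + {V, H, Z, W}: 6 + 57 = 63
  {V} + {P, H, Z, W}: 16 + 50 = 66
  {P, V} + {H, Z, W}: 16 + 50 = 66
  {H} + {P, V, Z, W}: 30 + 29 = 59
  {P, H} + {V, Z, W}: 36 + 29 = 65
  {V, H} + {P, Z, W}: 46 + 25 = 71
  … (15 splits in total)
Best: vehicle 1 O → H → O = 30; vehicle 2 O → P → V → W → Z → O = 29; combined 59.

59 miles — the smallest possible combined total.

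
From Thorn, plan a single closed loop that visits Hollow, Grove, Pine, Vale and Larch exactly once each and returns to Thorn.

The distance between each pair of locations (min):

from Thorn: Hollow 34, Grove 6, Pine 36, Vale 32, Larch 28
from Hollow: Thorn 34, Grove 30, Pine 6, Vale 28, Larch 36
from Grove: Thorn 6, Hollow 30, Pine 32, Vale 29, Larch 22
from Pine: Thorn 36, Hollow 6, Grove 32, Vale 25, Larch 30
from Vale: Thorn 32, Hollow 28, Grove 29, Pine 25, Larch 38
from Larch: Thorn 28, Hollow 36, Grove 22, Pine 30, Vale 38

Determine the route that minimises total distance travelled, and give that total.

Shortest round trip = 124 min.

With 5 stops there are 5!/2 = 60 distinct round trips (a route and its reverse cost the same).
Thorn → Hollow → Grove → Pine → Vale → Larch → Thorn: 34+30+32+25+38+28 = 187
Thorn → Hollow → Grove → Pine → Larch → Vale → Thorn: 34+30+32+30+38+32 = 196
Thorn → Hollow → Grove → Vale → Pine → Larch → Thorn: 34+30+29+25+30+28 = 176
Thorn → Hollow → Grove → Vale → Larch → Pine → Thorn: 34+30+29+38+30+36 = 197
Thorn → Hollow → Grove → Larch → Pine → Vale → Thorn: 34+30+22+30+25+32 = 173
Thorn → Hollow → Grove → Larch → Vale → Pine → Thorn: 34+30+22+38+25+36 = 185
Thorn → Hollow → Pine → Grove → Vale → Larch → Thorn: 34+6+32+29+38+28 = 167
Thorn → Hollow → Pine → Grove → Larch → Vale → Thorn: 34+6+32+22+38+32 = 164
Thorn → Hollow → Pine → Vale → Grove → Larch → Thorn: 34+6+25+29+22+28 = 144
Thorn → Hollow → Pine → Vale → Larch → Grove → Thorn: 34+6+25+38+22+6 = 131
Thorn → Hollow → Pine → Larch → Grove → Vale → Thorn: 34+6+30+22+29+32 = 153
Thorn → Hollow → Pine → Larch → Vale → Grove → Thorn: 34+6+30+38+29+6 = 143
Thorn → Hollow → Vale → Grove → Pine → Larch → Thorn: 34+28+29+32+30+28 = 181
Thorn → Hollow → Vale → Grove → Larch → Pine → Thorn: 34+28+29+22+30+36 = 179
… (46 more)
Thorn → Grove → Larch → Pine → Hollow → Vale → Thorn: 6+22+30+6+28+32 = 124  ← best
The minimum is 124.
One optimal route: Thorn → Grove → Larch → Pine → Hollow → Vale → Thorn (or its reverse).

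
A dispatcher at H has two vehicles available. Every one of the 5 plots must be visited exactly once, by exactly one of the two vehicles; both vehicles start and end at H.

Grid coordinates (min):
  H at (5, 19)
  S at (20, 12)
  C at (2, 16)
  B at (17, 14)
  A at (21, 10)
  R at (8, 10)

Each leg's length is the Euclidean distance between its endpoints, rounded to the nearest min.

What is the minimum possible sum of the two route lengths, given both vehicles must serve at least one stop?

Minimum combined distance: 49 min.

Check every non-empty split of the stops between the two vehicles; for each half take its own optimal tour:
  {S} + {C, B, A, R}: 34 + 44 = 78
  {C} + {S, B, A, R}: 8 + 41 = 49
  {S, C} + {B, A, R}: 39 + 41 = 80
  {B} + {S, C, A, R}: 26 + 44 = 70
  {S, B} + {C, A, R}: 34 + 43 = 77
  {C, B} + {S, A, R}: 32 + 41 = 73
  … (15 splits in total)
Best: vehicle 1 H → C → H = 8; vehicle 2 H → B → S → A → R → H = 41; combined 49.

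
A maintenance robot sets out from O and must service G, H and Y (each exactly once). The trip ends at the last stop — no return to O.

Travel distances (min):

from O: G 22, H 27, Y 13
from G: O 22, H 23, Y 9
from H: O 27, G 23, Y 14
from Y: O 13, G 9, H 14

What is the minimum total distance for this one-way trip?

There are 3! = 6 possible orderings.
O - G - H - Y: 22+23+14 = 59
O - G - Y - H: 22+9+14 = 45
O - H - G - Y: 27+23+9 = 59
O - H - Y - G: 27+14+9 = 50
O - Y - G - H: 13+9+23 = 45
O - Y - H - G: 13+14+23 = 50
The minimum is 45.
One shortest path: O → G → Y → H.

Shortest open route: 45 min.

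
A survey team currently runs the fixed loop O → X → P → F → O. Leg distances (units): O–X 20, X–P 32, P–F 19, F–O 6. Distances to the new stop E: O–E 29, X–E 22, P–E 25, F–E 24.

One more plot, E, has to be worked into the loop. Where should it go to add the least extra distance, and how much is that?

Insertion cost between consecutive stops i–j is d(i,E) + d(E,j) − d(i,j):
  between O and X: 29 + 22 − 20 = 31
  between X and P: 22 + 25 − 32 = 15
  between P and F: 25 + 24 − 19 = 30
  between F and O: 24 + 29 − 6 = 47
Cheapest insertion is between X and P, adding 15.
New total = 77 + 15 = 92.

Minimum extra distance: 15, inserting E between X and P.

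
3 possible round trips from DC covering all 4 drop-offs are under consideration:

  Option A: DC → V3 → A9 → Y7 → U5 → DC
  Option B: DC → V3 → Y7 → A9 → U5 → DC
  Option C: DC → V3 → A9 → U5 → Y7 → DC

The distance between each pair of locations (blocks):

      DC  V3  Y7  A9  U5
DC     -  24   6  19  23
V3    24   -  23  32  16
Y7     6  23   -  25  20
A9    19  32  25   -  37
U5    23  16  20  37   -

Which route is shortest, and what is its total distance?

Option A: 24 + 32 + 25 + 20 + 23 = 124
Option B: 24 + 23 + 25 + 37 + 23 = 132
Option C: 24 + 32 + 37 + 20 + 6 = 119

Shortest is Option C, total 119 blocks.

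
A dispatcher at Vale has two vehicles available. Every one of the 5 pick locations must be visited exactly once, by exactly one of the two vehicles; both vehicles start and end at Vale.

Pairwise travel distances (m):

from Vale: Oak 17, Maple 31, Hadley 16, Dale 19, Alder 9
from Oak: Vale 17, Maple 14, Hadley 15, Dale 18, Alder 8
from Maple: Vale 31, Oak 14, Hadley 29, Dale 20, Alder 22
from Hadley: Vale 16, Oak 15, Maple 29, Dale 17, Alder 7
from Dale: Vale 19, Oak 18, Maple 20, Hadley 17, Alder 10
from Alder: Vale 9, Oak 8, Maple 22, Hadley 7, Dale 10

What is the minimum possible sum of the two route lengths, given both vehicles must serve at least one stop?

Check every non-empty split of the stops between the two vehicles; for each half take its own optimal tour:
  {Oak} + {Maple, Hadley, Dale, Alder}: 34 + 84 = 118
  {Maple} + {Oak, Hadley, Dale, Alder}: 62 + 68 = 130
  {Oak, Maple} + {Hadley, Dale, Alder}: 62 + 52 = 114
  {Hadley} + {Oak, Maple, Dale, Alder}: 32 + 70 = 102
  {Oak, Hadley} + {Maple, Dale, Alder}: 48 + 70 = 118
  {Maple, Hadley} + {Oak, Dale, Alder}: 76 + 54 = 130
  … (15 splits in total)
Best: vehicle 1 Vale → Hadley → Vale = 32; vehicle 2 Vale → Oak → Maple → Dale → Alder → Vale = 70; combined 102.

Minimum combined distance: 102 m.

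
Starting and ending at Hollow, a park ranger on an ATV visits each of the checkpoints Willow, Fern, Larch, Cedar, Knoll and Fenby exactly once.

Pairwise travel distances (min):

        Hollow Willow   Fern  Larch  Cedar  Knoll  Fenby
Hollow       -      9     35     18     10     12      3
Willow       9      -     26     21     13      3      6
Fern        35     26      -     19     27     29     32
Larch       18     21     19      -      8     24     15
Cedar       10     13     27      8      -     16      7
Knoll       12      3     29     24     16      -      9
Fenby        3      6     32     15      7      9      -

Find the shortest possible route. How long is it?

Minimum total distance: 78 min.

Hollow → Willow → Fern → Larch → Cedar → Knoll → Fenby → Hollow: 9+26+19+8+16+9+3 = 90
Hollow → Willow → Fern → Larch → Cedar → Fenby → Knoll → Hollow: 9+26+19+8+7+9+12 = 90
Hollow → Willow → Fern → Larch → Knoll → Cedar → Fenby → Hollow: 9+26+19+24+16+7+3 = 104
Hollow → Willow → Fern → Larch → Knoll → Fenby → Cedar → Hollow: 9+26+19+24+9+7+10 = 104
Hollow → Willow → Fern → Larch → Fenby → Cedar → Knoll → Hollow: 9+26+19+15+7+16+12 = 104
Hollow → Willow → Fern → Larch → Fenby → Knoll → Cedar → Hollow: 9+26+19+15+9+16+10 = 104
Hollow → Willow → Fern → Cedar → Larch → Knoll → Fenby → Hollow: 9+26+27+8+24+9+3 = 106
Hollow → Willow → Fern → Cedar → Larch → Fenby → Knoll → Hollow: 9+26+27+8+15+9+12 = 106
… (352 more)
Hollow → Willow → Knoll → Fern → Larch → Cedar → Fenby → Hollow: 9+3+29+19+8+7+3 = 78  ← best
The minimum is 78.
One optimal route: Hollow → Willow → Knoll → Fern → Larch → Cedar → Fenby → Hollow (or its reverse).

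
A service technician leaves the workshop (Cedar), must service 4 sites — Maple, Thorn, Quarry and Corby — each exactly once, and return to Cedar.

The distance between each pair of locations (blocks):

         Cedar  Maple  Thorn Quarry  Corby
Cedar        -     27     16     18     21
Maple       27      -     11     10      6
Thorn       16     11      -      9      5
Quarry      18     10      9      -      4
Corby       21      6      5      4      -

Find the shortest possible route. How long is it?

With 4 stops there are 4!/2 = 12 distinct round trips (a route and its reverse cost the same).
Cedar → Maple → Thorn → Quarry → Corby → Cedar: 27+11+9+4+21 = 72
Cedar → Maple → Thorn → Corby → Quarry → Cedar: 27+11+5+4+18 = 65
Cedar → Maple → Quarry → Thorn → Corby → Cedar: 27+10+9+5+21 = 72
Cedar → Maple → Quarry → Corby → Thorn → Cedar: 27+10+4+5+16 = 62
Cedar → Maple → Corby → Thorn → Quarry → Cedar: 27+6+5+9+18 = 65
Cedar → Maple → Corby → Quarry → Thorn → Cedar: 27+6+4+9+16 = 62
Cedar → Thorn → Maple → Quarry → Corby → Cedar: 16+11+10+4+21 = 62
Cedar → Thorn → Maple → Corby → Quarry → Cedar: 16+11+6+4+18 = 55
Cedar → Thorn → Quarry → Maple → Corby → Cedar: 16+9+10+6+21 = 62
Cedar → Thorn → Corby → Maple → Quarry → Cedar: 16+5+6+10+18 = 55
Cedar → Quarry → Maple → Thorn → Corby → Cedar: 18+10+11+5+21 = 65
Cedar → Quarry → Thorn → Maple → Corby → Cedar: 18+9+11+6+21 = 65
The minimum is 55.
One optimal route: Cedar → Thorn → Maple → Corby → Quarry → Cedar (or its reverse).

55 blocks — the shortest possible round trip.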